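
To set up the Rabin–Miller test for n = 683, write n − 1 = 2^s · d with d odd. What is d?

341

Halving: 682 → 341; 341 is odd.
So 682 = 2^1 · 341.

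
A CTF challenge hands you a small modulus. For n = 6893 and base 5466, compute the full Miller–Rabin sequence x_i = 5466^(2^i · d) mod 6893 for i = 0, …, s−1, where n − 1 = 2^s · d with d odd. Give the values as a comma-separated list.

3317, 1261

n − 1 = 6892 = 2^2 · 1723, so s = 2 and d = 1723.
x_0 = 5466^1723 mod 6893 = 3317.
x_1 = 3317^2 mod 6893 = 1261.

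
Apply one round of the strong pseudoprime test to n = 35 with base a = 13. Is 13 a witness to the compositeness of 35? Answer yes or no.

yes

n − 1 = 34 = 2^1 · 17, so s = 1 and d = 17.
Repeated squaring mod 35: 13^1 ≡ 13, 13^2 ≡ 29, 13^4 ≡ 1, 13^8 ≡ 1, 13^16 ≡ 1.
17 = 16 + 1, so 13^17 ≡ 1·13 ≡ 13 (mod 35).
x_0 = 13^17 mod 35 = 13.
x_0 ∉ {1, 34} and s = 1, so 13 is a Miller–Rabin witness and 35 is composite.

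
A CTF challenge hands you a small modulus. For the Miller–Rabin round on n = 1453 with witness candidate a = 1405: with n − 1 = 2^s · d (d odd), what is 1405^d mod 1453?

1452

n − 1 = 1452 = 2^2 · 363, so s = 2 and d = 363.
Repeated squaring mod 1453: 1405^1 ≡ 1405, 1405^2 ≡ 851, 1405^4 ≡ 607, 1405^8 ≡ 840, 1405^16 ≡ 895, 1405^32 ≡ 422, 1405^64 ≡ 818, 1405^128 ≡ 744, 1405^256 ≡ 1396.
363 = 256 + 64 + 32 + 8 + 2 + 1, so 1405^363 ≡ 1396·818·422·840·851·1405 ≡ 1452 (mod 1453).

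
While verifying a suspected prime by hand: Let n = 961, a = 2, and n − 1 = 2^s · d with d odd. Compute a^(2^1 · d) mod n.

187

n − 1 = 960 = 2^6 · 15, so s = 6 and d = 15.
x_0 = 2^15 mod 961 = 94.
x_1 = 94^2 mod 961 = 187.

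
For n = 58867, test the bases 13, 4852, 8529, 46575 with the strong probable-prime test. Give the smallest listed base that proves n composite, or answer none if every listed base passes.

n − 1 = 58866 = 2^1 · 29433, so s = 1 and d = 29433.
Base 13: x_0 = 13^29433 mod 58867 = 11049. x_0 ∉ {1, 58866} and s = 1, so 13 is a Miller–Rabin witness and 58867 is composite.
Base 4852: x_0 = 4852^29433 mod 58867 = 34100. x_0 ∉ {1, 58866} and s = 1, so 4852 is a Miller–Rabin witness and 58867 is composite.
Base 8529: x_0 = 8529^29433 mod 58867 = 46088. x_0 ∉ {1, 58866} and s = 1, so 8529 is a Miller–Rabin witness and 58867 is composite.
Base 46575: x_0 = 46575^29433 mod 58867 = 43173. x_0 ∉ {1, 58866} and s = 1, so 46575 is a Miller–Rabin witness and 58867 is composite.
The smallest witness among the given bases is 13.

13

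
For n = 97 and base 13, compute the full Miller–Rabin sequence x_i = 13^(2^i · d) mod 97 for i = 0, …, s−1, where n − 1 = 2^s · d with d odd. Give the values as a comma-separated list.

63, 89, 64, 22, 96

n − 1 = 96 = 2^5 · 3, so s = 5 and d = 3.
x_0 = 13^3 mod 97 = 63.
x_1 = 63^2 mod 97 = 89.
x_2 = 89^2 mod 97 = 64.
x_3 = 64^2 mod 97 = 22.
x_4 = 22^2 mod 97 = 96.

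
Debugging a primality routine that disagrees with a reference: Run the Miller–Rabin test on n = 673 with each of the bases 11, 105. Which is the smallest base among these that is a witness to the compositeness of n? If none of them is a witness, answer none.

n − 1 = 672 = 2^5 · 21, so s = 5 and d = 21.
Base 11: x_0 = 11^21 mod 673 = 519. x_0 is neither 1 nor 672, so continue squaring. x_1 = 519^2 mod 673 = 161. x_2 = 161^2 mod 673 = 347. x_3 = 347^2 mod 673 = 615. x_4 = 615^2 mod 673 = 672. x_4 ≡ −1, so 11 is not a witness.
Base 105: x_0 = 105^21 mod 673 = 239. x_0 is neither 1 nor 672, so continue squaring. x_1 = 239^2 mod 673 = 589. x_2 = 589^2 mod 673 = 326. x_3 = 326^2 mod 673 = 615. x_4 = 615^2 mod 673 = 672. x_4 ≡ −1, so 105 is not a witness.
No listed base is a witness for 673.

none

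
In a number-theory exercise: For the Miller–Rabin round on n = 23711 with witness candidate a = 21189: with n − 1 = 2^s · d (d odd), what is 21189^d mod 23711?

18751

n − 1 = 23710 = 2^1 · 11855, so s = 1 and d = 11855.
Repeated squaring mod 23711: 21189^1 ≡ 21189, 21189^2 ≡ 5936, 21189^4 ≡ 1550, 21189^8 ≡ 7689, 21189^16 ≡ 9198, 21189^32 ≡ 2356, 21189^64 ≡ 2362, 21189^128 ≡ 6959, 21189^256 ≡ 9819, 21189^512 ≡ 3835, 21189^1024 ≡ 6405, 21189^2048 ≡ 3995, 21189^4096 ≡ 2522, 21189^8192 ≡ 5936.
11855 = 8192 + 2048 + 1024 + 512 + 64 + 8 + 4 + 2 + 1, so 21189^11855 ≡ 5936·3995·6405·3835·2362·7689·1550·5936·21189 ≡ 18751 (mod 23711).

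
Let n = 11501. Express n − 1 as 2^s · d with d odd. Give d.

Halving: 11500 → 5750 → 2875; 2875 is odd.
So 11500 = 2^2 · 2875.

2875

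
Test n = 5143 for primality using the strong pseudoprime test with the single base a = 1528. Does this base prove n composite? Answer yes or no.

n − 1 = 5142 = 2^1 · 2571, so s = 1 and d = 2571.
x_0 = 1528^2571 mod 5143 = 5142.
x_0 = 5142 ≡ −1, so 1528 is not a witness.

no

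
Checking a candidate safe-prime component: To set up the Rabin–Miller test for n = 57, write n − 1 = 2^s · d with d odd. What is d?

Halving: 56 → 28 → 14 → 7; 7 is odd.
So 56 = 2^3 · 7.

7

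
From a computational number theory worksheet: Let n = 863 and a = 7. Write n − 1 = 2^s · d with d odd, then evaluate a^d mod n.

n − 1 = 862 = 2^1 · 431, so s = 1 and d = 431.
7^431 mod 863 = 862.

862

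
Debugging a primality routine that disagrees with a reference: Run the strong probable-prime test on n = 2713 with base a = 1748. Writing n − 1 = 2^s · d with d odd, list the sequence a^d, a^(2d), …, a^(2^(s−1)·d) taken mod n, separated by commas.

n − 1 = 2712 = 2^3 · 339, so s = 3 and d = 339.
x_0 = 1748^339 mod 2713 = 1826.
x_1 = 1826^2 mod 2713 = 2712.
x_2 = 2712^2 mod 2713 = 1.

1826, 2712, 1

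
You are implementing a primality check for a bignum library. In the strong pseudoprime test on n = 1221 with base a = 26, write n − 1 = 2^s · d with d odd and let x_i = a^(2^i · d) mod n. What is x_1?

n − 1 = 1220 = 2^2 · 305, so s = 2 and d = 305.
By repeated squaring, 26^305 ≡ 1046 (mod 1221).
x_0 = 1046.
x_1 = 1046^2 mod 1221 = 100.

100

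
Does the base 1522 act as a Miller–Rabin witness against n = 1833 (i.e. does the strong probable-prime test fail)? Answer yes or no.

yes

n − 1 = 1832 = 2^3 · 229, so s = 3 and d = 229.
x_0 = 1522^229 mod 1833 = 1444.
x_0 is neither 1 nor 1832, so continue squaring.
x_1 = 1444^2 mod 1833 = 1015.
x_2 = 1015^2 mod 1833 = 79.
Reached i = s−1 = 2 without hitting −1: 1522 is a Miller–Rabin witness and 1833 is composite.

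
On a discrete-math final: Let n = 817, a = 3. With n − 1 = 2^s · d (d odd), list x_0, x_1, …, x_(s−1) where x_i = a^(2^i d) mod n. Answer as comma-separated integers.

n − 1 = 816 = 2^4 · 51, so s = 4 and d = 51.
x_0 = 3^51 mod 817 = 677.
x_1 = 677^2 mod 817 = 809.
x_2 = 809^2 mod 817 = 64.
x_3 = 64^2 mod 817 = 11.

677, 809, 64, 11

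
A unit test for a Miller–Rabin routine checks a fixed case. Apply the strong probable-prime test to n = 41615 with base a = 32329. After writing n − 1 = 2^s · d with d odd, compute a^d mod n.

n − 1 = 41614 = 2^1 · 20807, so s = 1 and d = 20807.
32329^20807 mod 41615 = 23854.

23854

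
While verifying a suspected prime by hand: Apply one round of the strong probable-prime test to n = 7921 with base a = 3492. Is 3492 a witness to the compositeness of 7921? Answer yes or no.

no

n − 1 = 7920 = 2^4 · 495, so s = 4 and d = 495.
By repeated squaring, 3492^495 ≡ 3861 (mod 7921).
x_0 = 3492^495 mod 7921 = 3861.
x_0 is neither 1 nor 7920, so continue squaring.
x_1 = 3861^2 mod 7921 = 7920.
x_1 ≡ −1, so 3492 is not a witness.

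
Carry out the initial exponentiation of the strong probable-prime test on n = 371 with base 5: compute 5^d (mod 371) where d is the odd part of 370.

87

n − 1 = 370 = 2^1 · 185, so s = 1 and d = 185.
Repeated squaring mod 371: 5^1 ≡ 5, 5^2 ≡ 25, 5^4 ≡ 254, 5^8 ≡ 333, 5^16 ≡ 331, 5^32 ≡ 116, 5^64 ≡ 100, 5^128 ≡ 354.
185 = 128 + 32 + 16 + 8 + 1, so 5^185 ≡ 354·116·331·333·5 ≡ 87 (mod 371).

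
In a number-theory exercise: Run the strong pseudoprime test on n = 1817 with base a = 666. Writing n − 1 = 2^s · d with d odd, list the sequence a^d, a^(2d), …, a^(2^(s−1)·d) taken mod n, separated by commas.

758, 392, 1036

n − 1 = 1816 = 2^3 · 227, so s = 3 and d = 227.
x_0 = 666^227 mod 1817 = 758.
x_1 = 758^2 mod 1817 = 392.
x_2 = 392^2 mod 1817 = 1036.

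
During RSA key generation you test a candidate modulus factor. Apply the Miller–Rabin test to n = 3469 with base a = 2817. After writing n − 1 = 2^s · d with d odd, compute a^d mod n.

3468

n − 1 = 3468 = 2^2 · 867, so s = 2 and d = 867.
By repeated squaring, 2817^867 ≡ 3468 (mod 3469).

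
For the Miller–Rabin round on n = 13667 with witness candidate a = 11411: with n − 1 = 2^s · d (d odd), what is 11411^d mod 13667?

n − 1 = 13666 = 2^1 · 6833, so s = 1 and d = 6833.
11411^6833 mod 13667 = 4024.

4024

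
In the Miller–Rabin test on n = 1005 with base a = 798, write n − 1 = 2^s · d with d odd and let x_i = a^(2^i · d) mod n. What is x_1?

n − 1 = 1004 = 2^2 · 251, so s = 2 and d = 251.
x_0 = 798^251 mod 1005 = 12.
x_1 = 12^2 mod 1005 = 144.

144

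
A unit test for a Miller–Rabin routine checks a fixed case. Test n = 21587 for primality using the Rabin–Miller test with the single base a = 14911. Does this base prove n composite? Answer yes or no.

no

n − 1 = 21586 = 2^1 · 10793, so s = 1 and d = 10793.
x_0 = 14911^10793 mod 21587 = 21586.
x_0 = 21586 ≡ −1, so 14911 is not a witness.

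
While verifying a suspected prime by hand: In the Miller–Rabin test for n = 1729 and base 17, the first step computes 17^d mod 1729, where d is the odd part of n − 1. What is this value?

818

n − 1 = 1728 = 2^6 · 27, so s = 6 and d = 27.
17^27 mod 1729 = 818.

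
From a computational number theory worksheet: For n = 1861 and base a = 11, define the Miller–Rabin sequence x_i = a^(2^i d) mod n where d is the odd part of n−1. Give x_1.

n − 1 = 1860 = 2^2 · 465, so s = 2 and d = 465.
x_0 = 11^465 mod 1861 = 61.
x_1 = 61^2 mod 1861 = 1860.

1860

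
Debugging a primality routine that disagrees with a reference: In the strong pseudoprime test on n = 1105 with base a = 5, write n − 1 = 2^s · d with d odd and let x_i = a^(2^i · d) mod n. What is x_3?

n − 1 = 1104 = 2^4 · 69, so s = 4 and d = 69.
x_0 = 5^69 mod 1105 = 915.
x_1 = 915^2 mod 1105 = 740.
x_2 = 740^2 mod 1105 = 625.
x_3 = 625^2 mod 1105 = 560.

560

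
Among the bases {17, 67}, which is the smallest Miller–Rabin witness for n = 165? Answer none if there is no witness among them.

17

n − 1 = 164 = 2^2 · 41, so s = 2 and d = 41.
Base 17: x_0 = 17^41 mod 165 = 17. x_0 is neither 1 nor 164, so continue squaring. x_1 = 17^2 mod 165 = 124. Reached i = s−1 = 1 without hitting −1: 17 is a Miller–Rabin witness and 165 is composite.
Base 67: x_0 = 67^41 mod 165 = 67. x_0 is neither 1 nor 164, so continue squaring. x_1 = 67^2 mod 165 = 34. Reached i = s−1 = 1 without hitting −1: 67 is a Miller–Rabin witness and 165 is composite.
The smallest witness among the given bases is 17.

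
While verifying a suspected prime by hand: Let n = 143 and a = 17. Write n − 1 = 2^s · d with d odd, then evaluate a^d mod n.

n − 1 = 142 = 2^1 · 71, so s = 1 and d = 71.
17^71 mod 143 = 127.

127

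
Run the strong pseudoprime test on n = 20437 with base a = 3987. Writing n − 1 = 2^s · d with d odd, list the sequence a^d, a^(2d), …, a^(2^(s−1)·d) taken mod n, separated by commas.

2661, 9719

n − 1 = 20436 = 2^2 · 5109, so s = 2 and d = 5109.
x_0 = 3987^5109 mod 20437 = 2661.
x_1 = 2661^2 mod 20437 = 9719.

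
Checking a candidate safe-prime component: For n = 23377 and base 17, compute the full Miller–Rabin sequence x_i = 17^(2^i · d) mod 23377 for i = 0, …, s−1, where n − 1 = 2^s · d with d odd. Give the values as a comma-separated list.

11685, 17545, 22066, 12200

n − 1 = 23376 = 2^4 · 1461, so s = 4 and d = 1461.
x_0 = 17^1461 mod 23377 = 11685.
x_1 = 11685^2 mod 23377 = 17545.
x_2 = 17545^2 mod 23377 = 22066.
x_3 = 22066^2 mod 23377 = 12200.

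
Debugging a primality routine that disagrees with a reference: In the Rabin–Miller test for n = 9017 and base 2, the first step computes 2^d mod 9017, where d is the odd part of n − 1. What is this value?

128

n − 1 = 9016 = 2^3 · 1127, so s = 3 and d = 1127.
2^1127 mod 9017 = 128.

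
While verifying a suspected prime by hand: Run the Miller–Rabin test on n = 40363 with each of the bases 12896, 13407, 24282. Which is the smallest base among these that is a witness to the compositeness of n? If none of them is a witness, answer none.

12896

n − 1 = 40362 = 2^1 · 20181, so s = 1 and d = 20181.
Base 12896: x_0 = 12896^20181 mod 40363 = 28446. x_0 ∉ {1, 40362} and s = 1, so 12896 is a Miller–Rabin witness and 40363 is composite.
Base 13407: x_0 = 13407^20181 mod 40363 = 34535. x_0 ∉ {1, 40362} and s = 1, so 13407 is a Miller–Rabin witness and 40363 is composite.
Base 24282: x_0 = 24282^20181 mod 40363 = 39707. x_0 ∉ {1, 40362} and s = 1, so 24282 is a Miller–Rabin witness and 40363 is composite.
The smallest witness among the given bases is 12896.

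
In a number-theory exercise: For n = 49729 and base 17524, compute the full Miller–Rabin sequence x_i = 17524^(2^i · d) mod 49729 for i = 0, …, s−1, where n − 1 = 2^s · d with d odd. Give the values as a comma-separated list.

14050, 28099, 6468, 12935, 25869, 2008

n − 1 = 49728 = 2^6 · 777, so s = 6 and d = 777.
x_0 = 17524^777 mod 49729 = 14050.
x_1 = 14050^2 mod 49729 = 28099.
x_2 = 28099^2 mod 49729 = 6468.
x_3 = 6468^2 mod 49729 = 12935.
x_4 = 12935^2 mod 49729 = 25869.
x_5 = 25869^2 mod 49729 = 2008.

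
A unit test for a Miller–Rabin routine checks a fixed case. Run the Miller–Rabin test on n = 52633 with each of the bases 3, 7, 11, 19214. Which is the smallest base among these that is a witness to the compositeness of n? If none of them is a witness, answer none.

3

n − 1 = 52632 = 2^3 · 6579, so s = 3 and d = 6579.
Base 3: x_0 = 3^6579 mod 52633 = 3604. x_0 is neither 1 nor 52632, so continue squaring. x_1 = 3604^2 mod 52633 = 41098. x_2 = 41098^2 mod 52633 = 1. x_2 = 1 but x_1 ≠ ±1, a nontrivial square root of 1 — 3 is a witness and 52633 is composite.
Base 7: x_0 = 7^6579 mod 52633 = 17717. x_0 is neither 1 nor 52632, so continue squaring. x_1 = 17717^2 mod 52633 = 41510. x_2 = 41510^2 mod 52633 = 33579. Reached i = s−1 = 2 without hitting −1: 7 is a Miller–Rabin witness and 52633 is composite.
Base 11: x_0 = 11^6579 mod 52633 = 15758. x_0 is neither 1 nor 52632, so continue squaring. x_1 = 15758^2 mod 52633 = 44703. x_2 = 44703^2 mod 52633 = 41098. Reached i = s−1 = 2 without hitting −1: 11 is a Miller–Rabin witness and 52633 is composite.
Base 19214: x_0 = 19214^6579 mod 52633 = 26781. x_0 is neither 1 nor 52632, so continue squaring. x_1 = 26781^2 mod 52633 = 44703. x_2 = 44703^2 mod 52633 = 41098. Reached i = s−1 = 2 without hitting −1: 19214 is a Miller–Rabin witness and 52633 is composite.
The smallest witness among the given bases is 3.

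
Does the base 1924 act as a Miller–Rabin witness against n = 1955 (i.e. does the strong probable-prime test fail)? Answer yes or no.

n − 1 = 1954 = 2^1 · 977, so s = 1 and d = 977.
x_0 = 1924^977 mod 1955 = 819.
x_0 ∉ {1, 1954} and s = 1, so 1924 is a Miller–Rabin witness and 1955 is composite.

yes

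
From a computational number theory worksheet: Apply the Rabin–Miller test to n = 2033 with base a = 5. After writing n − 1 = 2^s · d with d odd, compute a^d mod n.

n − 1 = 2032 = 2^4 · 127, so s = 4 and d = 127.
5^127 mod 2033 = 1449.

1449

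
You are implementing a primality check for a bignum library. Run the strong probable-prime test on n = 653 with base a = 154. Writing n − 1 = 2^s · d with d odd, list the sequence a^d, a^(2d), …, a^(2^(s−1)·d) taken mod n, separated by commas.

504, 652

n − 1 = 652 = 2^2 · 163, so s = 2 and d = 163.
x_0 = 154^163 mod 653 = 504.
x_1 = 504^2 mod 653 = 652.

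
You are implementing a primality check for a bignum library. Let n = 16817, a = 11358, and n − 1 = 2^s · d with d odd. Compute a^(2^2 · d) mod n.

703

n − 1 = 16816 = 2^4 · 1051, so s = 4 and d = 1051.
x_0 = 11358^1051 mod 16817 = 8095.
x_1 = 8095^2 mod 16817 = 9993.
x_2 = 9993^2 mod 16817 = 703.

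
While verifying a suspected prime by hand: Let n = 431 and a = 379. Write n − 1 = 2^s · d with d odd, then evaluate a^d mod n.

n − 1 = 430 = 2^1 · 215, so s = 1 and d = 215.
379^215 mod 431 = 1.

1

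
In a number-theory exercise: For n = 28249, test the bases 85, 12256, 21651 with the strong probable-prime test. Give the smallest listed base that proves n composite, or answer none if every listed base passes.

n − 1 = 28248 = 2^3 · 3531, so s = 3 and d = 3531.
Base 85: x_0 = 85^3531 mod 28249 = 8637. x_0 is neither 1 nor 28248, so continue squaring. x_1 = 8637^2 mod 28249 = 20409. x_2 = 20409^2 mod 28249 = 24025. Reached i = s−1 = 2 without hitting −1: 85 is a Miller–Rabin witness and 28249 is composite.
Base 12256: x_0 = 12256^3531 mod 28249 = 11166. x_0 is neither 1 nor 28248, so continue squaring. x_1 = 11166^2 mod 28249 = 16719. x_2 = 16719^2 mod 28249 = 1106. Reached i = s−1 = 2 without hitting −1: 12256 is a Miller–Rabin witness and 28249 is composite.
Base 21651: x_0 = 21651^3531 mod 28249 = 13229. x_0 is neither 1 nor 28248, so continue squaring. x_1 = 13229^2 mod 28249 = 3886. x_2 = 3886^2 mod 28249 = 16030. Reached i = s−1 = 2 without hitting −1: 21651 is a Miller–Rabin witness and 28249 is composite.
The smallest witness among the given bases is 85.

85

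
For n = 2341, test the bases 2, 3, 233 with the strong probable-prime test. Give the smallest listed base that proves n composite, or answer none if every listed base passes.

n − 1 = 2340 = 2^2 · 585, so s = 2 and d = 585.
Base 2: x_0 = 2^585 mod 2341 = 2188. x_0 is neither 1 nor 2340, so continue squaring. x_1 = 2188^2 mod 2341 = 2340. x_1 ≡ −1, so 2 is not a witness.
Base 3: x_0 = 3^585 mod 2341 = 1. x_0 = 1, so 3 is not a witness.
Base 233: x_0 = 233^585 mod 2341 = 2188. x_0 is neither 1 nor 2340, so continue squaring. x_1 = 2188^2 mod 2341 = 2340. x_1 ≡ −1, so 233 is not a witness.
No listed base is a witness for 2341.

none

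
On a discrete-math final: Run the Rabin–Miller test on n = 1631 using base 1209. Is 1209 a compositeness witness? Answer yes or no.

n − 1 = 1630 = 2^1 · 815, so s = 1 and d = 815.
Repeated squaring mod 1631: 1209^1 ≡ 1209, 1209^2 ≡ 305, 1209^4 ≡ 58, 1209^8 ≡ 102, 1209^16 ≡ 618, 1209^32 ≡ 270, 1209^64 ≡ 1136, 1209^128 ≡ 375, 1209^256 ≡ 359, 1209^512 ≡ 32.
815 = 512 + 256 + 32 + 8 + 4 + 2 + 1, so 1209^815 ≡ 32·359·270·102·58·305·1209 ≡ 94 (mod 1631).
x_0 = 1209^815 mod 1631 = 94.
x_0 ∉ {1, 1630} and s = 1, so 1209 is a Miller–Rabin witness and 1631 is composite.

yes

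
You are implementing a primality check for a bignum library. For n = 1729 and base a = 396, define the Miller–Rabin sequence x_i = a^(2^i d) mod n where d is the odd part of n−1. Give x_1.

n − 1 = 1728 = 2^6 · 27, so s = 6 and d = 27.
x_0 = 396^27 mod 1729 = 1464.
x_1 = 1464^2 mod 1729 = 1065.

1065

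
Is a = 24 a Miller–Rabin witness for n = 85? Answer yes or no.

yes

n − 1 = 84 = 2^2 · 21, so s = 2 and d = 21.
x_0 = 24^21 mod 85 = 79.
x_0 is neither 1 nor 84, so continue squaring.
x_1 = 79^2 mod 85 = 36.
Reached i = s−1 = 1 without hitting −1: 24 is a Miller–Rabin witness and 85 is composite.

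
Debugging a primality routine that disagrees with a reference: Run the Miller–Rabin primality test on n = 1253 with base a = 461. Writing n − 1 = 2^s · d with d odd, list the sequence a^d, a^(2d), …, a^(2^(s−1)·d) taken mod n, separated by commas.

n − 1 = 1252 = 2^2 · 313, so s = 2 and d = 313.
x_0 = 461^313 mod 1253 = 923.
x_1 = 923^2 mod 1253 = 1142.

923, 1142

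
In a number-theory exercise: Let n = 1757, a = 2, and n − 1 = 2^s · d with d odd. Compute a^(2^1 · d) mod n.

494

n − 1 = 1756 = 2^2 · 439, so s = 2 and d = 439.
x_0 = 2^439 mod 1757 = 1437.
x_1 = 1437^2 mod 1757 = 494.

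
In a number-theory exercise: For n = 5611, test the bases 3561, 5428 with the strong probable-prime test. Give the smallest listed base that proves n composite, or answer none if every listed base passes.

5428

n − 1 = 5610 = 2^1 · 2805, so s = 1 and d = 2805.
Base 3561: x_0 = 3561^2805 mod 5611 = 5610. x_0 = 5610 ≡ −1, so 3561 is not a witness.
Base 5428: x_0 = 5428^2805 mod 5611 = 2541. x_0 ∉ {1, 5610} and s = 1, so 5428 is a Miller–Rabin witness and 5611 is composite.
The smallest witness among the given bases is 5428.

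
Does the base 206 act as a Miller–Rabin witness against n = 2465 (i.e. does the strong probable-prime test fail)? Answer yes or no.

n − 1 = 2464 = 2^5 · 77, so s = 5 and d = 77.
Repeated squaring mod 2465: 206^1 ≡ 206, 206^2 ≡ 531, 206^4 ≡ 951, 206^8 ≡ 2211, 206^16 ≡ 426, 206^32 ≡ 1531, 206^64 ≡ 2211.
77 = 64 + 8 + 4 + 1, so 206^77 ≡ 2211·2211·951·206 ≡ 916 (mod 2465).
x_0 = 206^77 mod 2465 = 916.
x_0 is neither 1 nor 2464, so continue squaring.
x_1 = 916^2 mod 2465 = 956.
x_2 = 956^2 mod 2465 = 1886.
x_3 = 1886^2 mod 2465 = 1.
x_3 = 1 but x_2 ≠ ±1, a nontrivial square root of 1 — 206 is a witness and 2465 is composite.

yes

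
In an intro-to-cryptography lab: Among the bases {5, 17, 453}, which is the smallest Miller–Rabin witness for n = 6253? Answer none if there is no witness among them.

n − 1 = 6252 = 2^2 · 1563, so s = 2 and d = 1563.
Base 5: x_0 = 5^1563 mod 6253 = 1139. x_0 is neither 1 nor 6252, so continue squaring. x_1 = 1139^2 mod 6253 = 2950. Reached i = s−1 = 1 without hitting −1: 5 is a Miller–Rabin witness and 6253 is composite.
Base 17: x_0 = 17^1563 mod 6253 = 3899. x_0 is neither 1 nor 6252, so continue squaring. x_1 = 3899^2 mod 6253 = 1158. Reached i = s−1 = 1 without hitting −1: 17 is a Miller–Rabin witness and 6253 is composite.
Base 453: x_0 = 453^1563 mod 6253 = 2748. x_0 is neither 1 nor 6252, so continue squaring. x_1 = 2748^2 mod 6253 = 4133. Reached i = s−1 = 1 without hitting −1: 453 is a Miller–Rabin witness and 6253 is composite.
The smallest witness among the given bases is 5.

5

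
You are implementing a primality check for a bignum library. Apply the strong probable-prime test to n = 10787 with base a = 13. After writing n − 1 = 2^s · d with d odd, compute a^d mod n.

10247

n − 1 = 10786 = 2^1 · 5393, so s = 1 and d = 5393.
Repeated squaring mod 10787: 13^1 ≡ 13, 13^2 ≡ 169, 13^4 ≡ 6987, 13^8 ≡ 6994, 13^16 ≡ 7778, 13^32 ≡ 3788, 13^64 ≡ 2234, 13^128 ≡ 7162, 13^256 ≡ 2059, 13^512 ≡ 190, 13^1024 ≡ 3739, 13^2048 ≡ 169, 13^4096 ≡ 6987.
5393 = 4096 + 1024 + 256 + 16 + 1, so 13^5393 ≡ 6987·3739·2059·7778·13 ≡ 10247 (mod 10787).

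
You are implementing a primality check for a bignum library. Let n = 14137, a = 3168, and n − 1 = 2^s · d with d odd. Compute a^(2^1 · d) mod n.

n − 1 = 14136 = 2^3 · 1767, so s = 3 and d = 1767.
x_0 = 3168^1767 mod 14137 = 1201.
x_1 = 1201^2 mod 14137 = 427.

427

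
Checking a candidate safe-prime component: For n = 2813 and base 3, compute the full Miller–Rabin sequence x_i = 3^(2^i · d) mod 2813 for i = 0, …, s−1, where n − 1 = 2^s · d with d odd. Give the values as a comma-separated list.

n − 1 = 2812 = 2^2 · 703, so s = 2 and d = 703.
x_0 = 3^703 mod 2813 = 723.
x_1 = 723^2 mod 2813 = 2324.

723, 2324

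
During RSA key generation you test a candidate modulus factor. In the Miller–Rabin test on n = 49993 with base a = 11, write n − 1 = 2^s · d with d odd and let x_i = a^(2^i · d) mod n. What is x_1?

n − 1 = 49992 = 2^3 · 6249, so s = 3 and d = 6249.
Repeated squaring mod 49993: 11^1 ≡ 11, 11^2 ≡ 121, 11^4 ≡ 14641, 11^8 ≡ 38890, 11^16 ≡ 43864, 11^32 ≡ 19898, 11^64 ≡ 35837, 11^128 ≡ 20392, 11^256 ≡ 41883, 11^512 ≡ 31305, 11^1024 ≡ 40239, 11^2048 ≡ 3837, 11^4096 ≡ 24627.
6249 = 4096 + 2048 + 64 + 32 + 8 + 1, so 11^6249 ≡ 24627·3837·35837·19898·38890·11 ≡ 1 (mod 49993).
x_0 = 1.
x_1 = 1^2 mod 49993 = 1.

1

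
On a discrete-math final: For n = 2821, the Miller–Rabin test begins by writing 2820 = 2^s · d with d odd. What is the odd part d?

Halving: 2820 → 1410 → 705; 705 is odd.
So 2820 = 2^2 · 705.

705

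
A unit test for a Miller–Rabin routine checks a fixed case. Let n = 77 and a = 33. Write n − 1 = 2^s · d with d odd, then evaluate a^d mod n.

33

n − 1 = 76 = 2^2 · 19, so s = 2 and d = 19.
33^19 mod 77 = 33.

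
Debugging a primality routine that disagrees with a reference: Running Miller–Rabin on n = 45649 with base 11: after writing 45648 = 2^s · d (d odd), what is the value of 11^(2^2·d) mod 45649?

16576

n − 1 = 45648 = 2^4 · 2853, so s = 4 and d = 2853.
Repeated squaring mod 45649: 11^1 ≡ 11, 11^2 ≡ 121, 11^4 ≡ 14641, 11^8 ≡ 36826, 11^16 ≡ 13784, 11^32 ≡ 7518, 11^64 ≡ 6862, 11^128 ≡ 22925, 11^256 ≡ 44337, 11^512 ≡ 32331, 11^1024 ≡ 22759, 11^2048 ≡ 38527.
2853 = 2048 + 512 + 256 + 32 + 4 + 1, so 11^2853 ≡ 38527·32331·44337·7518·14641·11 ≡ 30172 (mod 45649).
x_0 = 30172.
x_1 = 30172^2 mod 45649 = 17226.
x_2 = 17226^2 mod 45649 = 16576.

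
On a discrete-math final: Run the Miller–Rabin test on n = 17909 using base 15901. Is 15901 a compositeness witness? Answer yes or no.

n − 1 = 17908 = 2^2 · 4477, so s = 2 and d = 4477.
Repeated squaring mod 17909: 15901^1 ≡ 15901, 15901^2 ≡ 2539, 15901^4 ≡ 17190, 15901^8 ≡ 15509, 15901^16 ≡ 11211, 15901^32 ≡ 1159, 15901^64 ≡ 106, 15901^128 ≡ 11236, 15901^256 ≡ 7155, 15901^512 ≡ 10103, 15901^1024 ≡ 7218, 15901^2048 ≡ 2243, 15901^4096 ≡ 16529.
4477 = 4096 + 256 + 64 + 32 + 16 + 8 + 4 + 1, so 15901^4477 ≡ 16529·7155·106·1159·11211·15509·17190·15901 ≡ 10422 (mod 17909).
x_0 = 15901^4477 mod 17909 = 10422.
x_0 is neither 1 nor 17908, so continue squaring.
x_1 = 10422^2 mod 17909 = 17908.
x_1 ≡ −1, so 15901 is not a witness.

no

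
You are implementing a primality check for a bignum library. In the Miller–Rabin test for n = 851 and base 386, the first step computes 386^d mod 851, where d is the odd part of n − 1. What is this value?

811

n − 1 = 850 = 2^1 · 425, so s = 1 and d = 425.
Repeated squaring mod 851: 386^1 ≡ 386, 386^2 ≡ 71, 386^4 ≡ 786, 386^8 ≡ 821, 386^16 ≡ 49, 386^32 ≡ 699, 386^64 ≡ 127, 386^128 ≡ 811, 386^256 ≡ 749.
425 = 256 + 128 + 32 + 8 + 1, so 386^425 ≡ 749·811·699·821·386 ≡ 811 (mod 851).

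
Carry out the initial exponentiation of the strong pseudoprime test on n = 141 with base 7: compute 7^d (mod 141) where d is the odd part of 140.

64

n − 1 = 140 = 2^2 · 35, so s = 2 and d = 35.
7^35 mod 141 = 64.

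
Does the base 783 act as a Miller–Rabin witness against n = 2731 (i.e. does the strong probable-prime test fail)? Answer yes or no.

no

n − 1 = 2730 = 2^1 · 1365, so s = 1 and d = 1365.
x_0 = 783^1365 mod 2731 = 2730.
x_0 = 2730 ≡ −1, so 783 is not a witness.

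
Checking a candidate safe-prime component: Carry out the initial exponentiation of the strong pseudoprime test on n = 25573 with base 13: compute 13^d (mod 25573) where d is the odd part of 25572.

n − 1 = 25572 = 2^2 · 6393, so s = 2 and d = 6393.
Repeated squaring mod 25573: 13^1 ≡ 13, 13^2 ≡ 169, 13^4 ≡ 2988, 13^8 ≡ 3167, 13^16 ≡ 5273, 13^32 ≡ 6678, 13^64 ≡ 21945, 13^128 ≡ 17862, 13^256 ≡ 2296, 13^512 ≡ 3578, 13^1024 ≡ 15584, 13^2048 ≡ 19848, 13^4096 ≡ 16612.
6393 = 4096 + 2048 + 128 + 64 + 32 + 16 + 8 + 1, so 13^6393 ≡ 16612·19848·17862·21945·6678·5273·3167·13 ≡ 23791 (mod 25573).

23791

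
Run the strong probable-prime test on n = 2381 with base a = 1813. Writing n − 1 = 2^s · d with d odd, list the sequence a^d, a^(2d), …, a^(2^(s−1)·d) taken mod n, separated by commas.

69, 2380

n − 1 = 2380 = 2^2 · 595, so s = 2 and d = 595.
x_0 = 1813^595 mod 2381 = 69.
x_1 = 69^2 mod 2381 = 2380.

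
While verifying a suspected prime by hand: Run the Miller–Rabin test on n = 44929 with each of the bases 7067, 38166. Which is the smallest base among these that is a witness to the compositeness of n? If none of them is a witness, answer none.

n − 1 = 44928 = 2^7 · 351, so s = 7 and d = 351.
Base 7067: x_0 = 7067^351 mod 44929 = 40418. x_0 is neither 1 nor 44928, so continue squaring. x_1 = 40418^2 mod 44929 = 41213. x_2 = 41213^2 mod 44929 = 15453. x_3 = 15453^2 mod 44929 = 42503. x_4 = 42503^2 mod 44929 = 44706. x_5 = 44706^2 mod 44929 = 4800. x_6 = 4800^2 mod 44929 = 36352. Reached i = s−1 = 6 without hitting −1: 7067 is a Miller–Rabin witness and 44929 is composite.
Base 38166: x_0 = 38166^351 mod 44929 = 39963. x_0 is neither 1 nor 44928, so continue squaring. x_1 = 39963^2 mod 44929 = 40064. x_2 = 40064^2 mod 44929 = 35571. x_3 = 35571^2 mod 44929 = 5543. x_4 = 5543^2 mod 44929 = 38342. x_5 = 38342^2 mod 44929 = 32084. x_6 = 32084^2 mod 44929 = 14737. Reached i = s−1 = 6 without hitting −1: 38166 is a Miller–Rabin witness and 44929 is composite.
The smallest witness among the given bases is 7067.

7067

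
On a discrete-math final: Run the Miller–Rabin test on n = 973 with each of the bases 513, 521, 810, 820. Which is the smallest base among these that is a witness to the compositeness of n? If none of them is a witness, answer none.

521

n − 1 = 972 = 2^2 · 243, so s = 2 and d = 243.
Base 513: x_0 = 513^243 mod 973 = 1. x_0 = 1, so 513 is not a witness.
Base 521: x_0 = 521^243 mod 973 = 643. x_0 is neither 1 nor 972, so continue squaring. x_1 = 643^2 mod 973 = 897. Reached i = s−1 = 1 without hitting −1: 521 is a Miller–Rabin witness and 973 is composite.
Base 810: x_0 = 810^243 mod 973 = 643. x_0 is neither 1 nor 972, so continue squaring. x_1 = 643^2 mod 973 = 897. Reached i = s−1 = 1 without hitting −1: 810 is a Miller–Rabin witness and 973 is composite.
Base 820: x_0 = 820^243 mod 973 = 701. x_0 is neither 1 nor 972, so continue squaring. x_1 = 701^2 mod 973 = 36. Reached i = s−1 = 1 without hitting −1: 820 is a Miller–Rabin witness and 973 is composite.
The smallest witness among the given bases is 521.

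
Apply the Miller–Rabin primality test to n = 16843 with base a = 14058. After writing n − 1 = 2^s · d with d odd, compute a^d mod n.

1

n − 1 = 16842 = 2^1 · 8421, so s = 1 and d = 8421.
Repeated squaring mod 16843: 14058^1 ≡ 14058, 14058^2 ≡ 8445, 14058^4 ≡ 4763, 14058^8 ≡ 15491, 14058^16 ≡ 8860, 14058^32 ≡ 11220, 14058^64 ≡ 3818, 14058^128 ≡ 7929, 14058^256 ≡ 10965, 14058^512 ≡ 5891, 14058^1024 ≡ 7301, 14058^2048 ≡ 13349, 14058^4096 ≡ 13704, 14058^8192 ≡ 166.
8421 = 8192 + 128 + 64 + 32 + 4 + 1, so 14058^8421 ≡ 166·7929·3818·11220·4763·14058 ≡ 1 (mod 16843).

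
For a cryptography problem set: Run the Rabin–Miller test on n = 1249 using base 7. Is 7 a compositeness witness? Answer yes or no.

no

n − 1 = 1248 = 2^5 · 39, so s = 5 and d = 39.
Repeated squaring mod 1249: 7^1 ≡ 7, 7^2 ≡ 49, 7^4 ≡ 1152, 7^8 ≡ 666, 7^16 ≡ 161, 7^32 ≡ 941.
39 = 32 + 4 + 2 + 1, so 7^39 ≡ 941·1152·49·7 ≡ 672 (mod 1249).
x_0 = 7^39 mod 1249 = 672.
x_0 is neither 1 nor 1248, so continue squaring.
x_1 = 672^2 mod 1249 = 695.
x_2 = 695^2 mod 1249 = 911.
x_3 = 911^2 mod 1249 = 585.
x_4 = 585^2 mod 1249 = 1248.
x_4 ≡ −1, so 7 is not a witness.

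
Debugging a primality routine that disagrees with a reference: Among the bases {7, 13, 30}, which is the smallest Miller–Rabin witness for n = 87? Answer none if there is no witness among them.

n − 1 = 86 = 2^1 · 43, so s = 1 and d = 43.
Base 7: x_0 = 7^43 mod 87 = 7. x_0 ∉ {1, 86} and s = 1, so 7 is a Miller–Rabin witness and 87 is composite.
Base 13: x_0 = 13^43 mod 87 = 13. x_0 ∉ {1, 86} and s = 1, so 13 is a Miller–Rabin witness and 87 is composite.
Base 30: x_0 = 30^43 mod 87 = 30. x_0 ∉ {1, 86} and s = 1, so 30 is a Miller–Rabin witness and 87 is composite.
The smallest witness among the given bases is 7.

7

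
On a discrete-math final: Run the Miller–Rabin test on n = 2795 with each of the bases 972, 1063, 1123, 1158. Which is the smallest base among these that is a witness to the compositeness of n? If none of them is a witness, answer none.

n − 1 = 2794 = 2^1 · 1397, so s = 1 and d = 1397.
Base 972: x_0 = 972^1397 mod 2795 = 277. x_0 ∉ {1, 2794} and s = 1, so 972 is a Miller–Rabin witness and 2795 is composite.
Base 1063: x_0 = 1063^1397 mod 2795 = 2253. x_0 ∉ {1, 2794} and s = 1, so 1063 is a Miller–Rabin witness and 2795 is composite.
Base 1123: x_0 = 1123^1397 mod 2795 = 2098. x_0 ∉ {1, 2794} and s = 1, so 1123 is a Miller–Rabin witness and 2795 is composite.
Base 1158: x_0 = 1158^1397 mod 2795 = 443. x_0 ∉ {1, 2794} and s = 1, so 1158 is a Miller–Rabin witness and 2795 is composite.
The smallest witness among the given bases is 972.

972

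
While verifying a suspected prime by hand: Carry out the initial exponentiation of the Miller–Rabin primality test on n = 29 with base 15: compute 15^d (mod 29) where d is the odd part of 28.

n − 1 = 28 = 2^2 · 7, so s = 2 and d = 7.
15^7 mod 29 = 17.

17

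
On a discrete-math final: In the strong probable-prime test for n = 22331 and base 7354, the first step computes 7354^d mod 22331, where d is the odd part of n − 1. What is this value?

12332

n − 1 = 22330 = 2^1 · 11165, so s = 1 and d = 11165.
7354^11165 mod 22331 = 12332.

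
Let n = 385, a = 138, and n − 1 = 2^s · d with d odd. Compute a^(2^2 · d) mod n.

n − 1 = 384 = 2^7 · 3, so s = 7 and d = 3.
x_0 = 138^3 mod 385 = 62.
x_1 = 62^2 mod 385 = 379.
x_2 = 379^2 mod 385 = 36.

36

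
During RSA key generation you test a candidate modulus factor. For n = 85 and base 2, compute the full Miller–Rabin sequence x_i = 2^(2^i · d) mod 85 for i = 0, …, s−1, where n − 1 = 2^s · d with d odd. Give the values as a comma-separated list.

n − 1 = 84 = 2^2 · 21, so s = 2 and d = 21.
x_0 = 2^21 mod 85 = 32.
x_1 = 32^2 mod 85 = 4.

32, 4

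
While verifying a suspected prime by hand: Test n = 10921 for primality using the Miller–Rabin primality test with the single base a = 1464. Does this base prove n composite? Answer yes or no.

n − 1 = 10920 = 2^3 · 1365, so s = 3 and d = 1365.
Repeated squaring mod 10921: 1464^1 ≡ 1464, 1464^2 ≡ 2780, 1464^4 ≡ 7253, 1464^8 ≡ 10473, 1464^16 ≡ 4126, 1464^32 ≡ 8958, 1464^64 ≡ 9177, 1464^128 ≡ 5498, 1464^256 ≡ 9597, 1464^512 ≡ 5616, 1464^1024 ≡ 10529.
1365 = 1024 + 256 + 64 + 16 + 4 + 1, so 1464^1365 ≡ 10529·9597·9177·4126·7253·1464 ≡ 2926 (mod 10921).
x_0 = 1464^1365 mod 10921 = 2926.
x_0 is neither 1 nor 10920, so continue squaring.
x_1 = 2926^2 mod 10921 = 10333.
x_2 = 10333^2 mod 10921 = 7193.
Reached i = s−1 = 2 without hitting −1: 1464 is a Miller–Rabin witness and 10921 is composite.

yes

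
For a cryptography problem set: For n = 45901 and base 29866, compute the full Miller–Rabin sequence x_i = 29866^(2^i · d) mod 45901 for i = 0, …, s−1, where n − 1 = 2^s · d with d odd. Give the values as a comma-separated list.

n − 1 = 45900 = 2^2 · 11475, so s = 2 and d = 11475.
x_0 = 29866^11475 mod 45901 = 28563.
x_1 = 28563^2 mod 45901 = 595.

28563, 595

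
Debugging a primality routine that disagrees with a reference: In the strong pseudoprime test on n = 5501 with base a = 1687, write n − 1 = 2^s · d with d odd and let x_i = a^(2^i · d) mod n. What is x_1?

1

n − 1 = 5500 = 2^2 · 1375, so s = 2 and d = 1375.
x_0 = 1687^1375 mod 5501 = 1.
x_1 = 1^2 mod 5501 = 1.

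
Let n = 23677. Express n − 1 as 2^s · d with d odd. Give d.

Halving: 23676 → 11838 → 5919; 5919 is odd.
So 23676 = 2^2 · 5919.

5919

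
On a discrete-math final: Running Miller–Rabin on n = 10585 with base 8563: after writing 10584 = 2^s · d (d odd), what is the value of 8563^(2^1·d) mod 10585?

6524

n − 1 = 10584 = 2^3 · 1323, so s = 3 and d = 1323.
x_0 = 8563^1323 mod 10585 = 3932.
x_1 = 3932^2 mod 10585 = 6524.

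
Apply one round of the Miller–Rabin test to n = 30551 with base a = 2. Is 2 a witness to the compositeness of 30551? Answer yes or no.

yes

n − 1 = 30550 = 2^1 · 15275, so s = 1 and d = 15275.
x_0 = 2^15275 mod 30551 = 24422.
x_0 ∉ {1, 30550} and s = 1, so 2 is a Miller–Rabin witness and 30551 is composite.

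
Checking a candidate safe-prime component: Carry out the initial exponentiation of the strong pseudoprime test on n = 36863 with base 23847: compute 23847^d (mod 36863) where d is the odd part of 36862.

n − 1 = 36862 = 2^1 · 18431, so s = 1 and d = 18431.
Repeated squaring mod 36863: 23847^1 ≡ 23847, 23847^2 ≡ 30771, 23847^4 ≡ 28286, 23847^8 ≡ 23244, 23847^16 ≡ 19408, 23847^32 ≡ 4330, 23847^64 ≡ 22496, 23847^128 ≡ 14752, 23847^256 ≡ 19215, 23847^512 ≡ 33280, 23847^1024 ≡ 9565, 23847^2048 ≡ 32122, 23847^4096 ≡ 27514, 23847^8192 ≡ 1628, 23847^16384 ≡ 33111.
18431 = 16384 + 1024 + 512 + 256 + 128 + 64 + 32 + 16 + 8 + 4 + 2 + 1, so 23847^18431 ≡ 33111·9565·33280·19215·14752·22496·4330·19408·23244·28286·30771·23847 ≡ 26139 (mod 36863).

26139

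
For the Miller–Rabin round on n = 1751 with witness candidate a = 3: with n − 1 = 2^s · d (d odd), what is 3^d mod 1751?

1061

n − 1 = 1750 = 2^1 · 875, so s = 1 and d = 875.
3^875 mod 1751 = 1061.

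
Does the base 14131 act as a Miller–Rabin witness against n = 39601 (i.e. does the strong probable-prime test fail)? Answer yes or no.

n − 1 = 39600 = 2^4 · 2475, so s = 4 and d = 2475.
x_0 = 14131^2475 mod 39601 = 1.
x_0 = 1, so 14131 is not a witness.

no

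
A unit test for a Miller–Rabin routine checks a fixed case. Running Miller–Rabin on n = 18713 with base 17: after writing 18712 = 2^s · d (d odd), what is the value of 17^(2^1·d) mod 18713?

n − 1 = 18712 = 2^3 · 2339, so s = 3 and d = 2339.
x_0 = 17^2339 mod 18713 = 11115.
x_1 = 11115^2 mod 18713 = 18712.

18712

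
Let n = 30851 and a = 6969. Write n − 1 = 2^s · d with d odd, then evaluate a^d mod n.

n − 1 = 30850 = 2^1 · 15425, so s = 1 and d = 15425.
Repeated squaring mod 30851: 6969^1 ≡ 6969, 6969^2 ≡ 7487, 6969^4 ≡ 29753, 6969^8 ≡ 2415, 6969^16 ≡ 1386, 6969^32 ≡ 8234, 6969^64 ≡ 19109, 6969^128 ≡ 1445, 6969^256 ≡ 21008, 6969^512 ≡ 12509, 6969^1024 ≡ 29660, 6969^2048 ≡ 30186, 6969^4096 ≡ 10311, 6969^8192 ≡ 4175.
15425 = 8192 + 4096 + 2048 + 1024 + 64 + 1, so 6969^15425 ≡ 4175·10311·30186·29660·19109·6969 ≡ 1 (mod 30851).

1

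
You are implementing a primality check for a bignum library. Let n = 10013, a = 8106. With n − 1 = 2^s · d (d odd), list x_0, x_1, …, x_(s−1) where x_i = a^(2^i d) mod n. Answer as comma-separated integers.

n − 1 = 10012 = 2^2 · 2503, so s = 2 and d = 2503.
x_0 = 8106^2503 mod 10013 = 8676.
x_1 = 8676^2 mod 10013 = 5255.

8676, 5255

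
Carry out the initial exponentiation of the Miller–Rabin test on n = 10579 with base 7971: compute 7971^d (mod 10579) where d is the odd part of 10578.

7775

n − 1 = 10578 = 2^1 · 5289, so s = 1 and d = 5289.
Repeated squaring mod 10579: 7971^1 ≡ 7971, 7971^2 ≡ 9946, 7971^4 ≡ 9266, 7971^8 ≡ 10171, 7971^16 ≡ 7779, 7971^32 ≡ 961, 7971^64 ≡ 3148, 7971^128 ≡ 7960, 7971^256 ≡ 3969, 7971^512 ≡ 830, 7971^1024 ≡ 1265, 7971^2048 ≡ 2796, 7971^4096 ≡ 10314.
5289 = 4096 + 1024 + 128 + 32 + 8 + 1, so 7971^5289 ≡ 10314·1265·7960·961·10171·7971 ≡ 7775 (mod 10579).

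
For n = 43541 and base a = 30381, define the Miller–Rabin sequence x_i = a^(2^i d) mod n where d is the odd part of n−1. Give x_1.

n − 1 = 43540 = 2^2 · 10885, so s = 2 and d = 10885.
Repeated squaring mod 43541: 30381^1 ≡ 30381, 30381^2 ≡ 23043, 30381^4 ≡ 40895, 30381^8 ≡ 34756, 30381^16 ≡ 21573, 30381^32 ≡ 28121, 30381^64 ≡ 42540, 30381^128 ≡ 558, 30381^256 ≡ 6577, 30381^512 ≡ 20716, 30381^1024 ≡ 12560, 30381^2048 ≡ 4557, 30381^4096 ≡ 40733, 30381^8192 ≡ 3943.
10885 = 8192 + 2048 + 512 + 128 + 4 + 1, so 30381^10885 ≡ 3943·4557·20716·558·40895·30381 ≡ 1 (mod 43541).
x_0 = 1.
x_1 = 1^2 mod 43541 = 1.

1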